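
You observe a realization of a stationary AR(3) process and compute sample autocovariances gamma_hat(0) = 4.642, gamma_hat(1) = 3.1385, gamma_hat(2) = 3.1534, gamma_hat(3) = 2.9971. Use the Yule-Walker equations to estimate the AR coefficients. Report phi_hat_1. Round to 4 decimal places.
\hat\phi_{1} = 0.3110

The Yule-Walker equations for an AR(p) process read, in matrix form,
  Gamma_p phi = r_p,   with   (Gamma_p)_{ij} = gamma(|i - j|),
                       (r_p)_i = gamma(i),   i,j = 1..p.
Substitute the sample gammas (Toeplitz matrix and right-hand side of size 3):
  Gamma_p = [[4.642, 3.1385, 3.1534], [3.1385, 4.642, 3.1385], [3.1534, 3.1385, 4.642]]
  r_p     = [3.1385, 3.1534, 2.9971]
Written out (R1..R3):
  (R1) 4.642 phi_1 + 3.1385 phi_2 + 3.1534 phi_3 = 3.1385
  (R2) 3.1385 phi_1 + 4.642 phi_2 + 3.1385 phi_3 = 3.1534
  (R3) 3.1534 phi_1 + 3.1385 phi_2 + 4.642 phi_3 = 2.9971
Gaussian elimination:
  R2 <- R2 - (3.1385/4.642) R1 = R2 - (0.676109) R1:  2.520031 phi_2 + 1.006457 phi_3 = 1.031431
  R3 <- R3 - (3.1534/4.642) R1 = R3 - (0.679319) R1:  1.006457 phi_2 + 2.499835 phi_3 = 0.865057
  R3 <- R3 - (1.006457/2.520031) R2 = R3 - (0.399383) R2:  2.097873 phi_3 = 0.453121
Back-substitution:
  phi_hat_3 = 0.453121 / 2.097873 = 0.215991
  phi_hat_2 = (1.031431 - (1.006457)(0.215991)) / 2.520031 = 0.32303
  phi_hat_1 = (3.1385 - (3.1385)(0.32303) - (3.1534)(0.215991)) / 4.642 = 0.310979
So phi_hat = [0.3110, 0.3230, 0.2160].
Therefore phi_hat_1 = 0.3110.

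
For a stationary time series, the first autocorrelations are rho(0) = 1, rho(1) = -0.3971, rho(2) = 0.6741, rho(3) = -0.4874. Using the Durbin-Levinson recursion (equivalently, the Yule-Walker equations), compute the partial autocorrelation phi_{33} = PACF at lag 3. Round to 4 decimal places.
\phi_{33} = -0.2670

The PACF at lag k is phi_{kk}, the last component of the solution
to the Yule-Walker system G_k phi = r_k where
  (G_k)_{ij} = rho(|i - j|), (r_k)_i = rho(i), i,j = 1..k.
Equivalently, Durbin-Levinson gives phi_{kk} iteratively:
  phi_{11} = rho(1)
  phi_{kk} = [rho(k) - sum_{j=1..k-1} phi_{k-1,j} rho(k-j)]
            / [1 - sum_{j=1..k-1} phi_{k-1,j} rho(j)],
  phi_{k,j} = phi_{k-1,j} - phi_{kk} phi_{k-1,k-j},  j = 1..k-1.
Step k = 1:
  phi_11 = rho(1) = -0.3971.
Step k = 2:
  phi_22 = [rho(2) - phi_11 rho(1)] / [1 - phi_11 rho(1)] = [0.6741 - (-0.3971)(-0.3971)] / [1 - (-0.3971)(-0.3971)]
         = 0.51641159 / 0.84231159 = 0.613089.
  Update: phi_21 = phi_11 - phi_22 phi_11 = -0.3971 - (0.613089)(-0.3971) = -0.153643.
Step k = 3:
  phi_33 = [rho(3) - phi_21 rho(2) - phi_22 rho(1)] / [1 - phi_21 rho(1) - phi_22 rho(2)]
    numerator   = -0.4874 - (-0.153643)(0.6741) - (0.613089)(-0.3971) = -0.1403721
    denominator = 1 - (-0.153643)(-0.3971) - (0.613089)(0.6741) = 0.52570556
  phi_33 = -0.1403721 / 0.52570556 = -0.267.
Therefore phi_{33} = -0.2670.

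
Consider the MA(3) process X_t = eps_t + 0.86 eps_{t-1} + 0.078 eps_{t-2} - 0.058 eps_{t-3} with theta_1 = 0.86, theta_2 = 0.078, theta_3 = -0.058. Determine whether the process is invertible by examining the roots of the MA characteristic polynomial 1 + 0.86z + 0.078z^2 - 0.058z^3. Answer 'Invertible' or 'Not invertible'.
\text{Invertible}

The MA(q) characteristic polynomial is P(z) = 1 + 0.86z + 0.078z^2 - 0.058z^3.
Invertibility requires all roots to lie outside the unit circle, i.e. |z| > 1 for every root.
Degree 3: look for a simple real root z0 first, then factor out (1 - z/z0) and solve the remaining quadratic.
Testing z0 = 5: P(5) = 1 + (0.86)(5) + (0.078)(5)^2 + (-0.058)(5)^3
  = 1 + (4.3) + (1.95) + (-7.25) = 0.  So z_0 = 5 is a root, |z_0| = 5.
Divide out the factor (1 - 0.2 z) = (1 - z/z0) (since 1/z0 = 0.2):
  P(z) = (1 - 0.2 z)(1 + (1.06) z + (0.29) z^2)
  [check: z-coef 1.06 - (0.2) = 0.86; z^2-coef 0.29 - (0.2)(1.06) = 0.078; z^3-coef -(0.2)(0.29) = -0.058.]
Remaining roots from the quadratic factor 1 + (1.06) z + (0.29) z^2:
  Set 1 + (1.06) z + (0.29) z^2 = 0, i.e. a z^2 + b z + c = 0 with a = 0.29, b = 1.06, c = 1.
  Discriminant D = b^2 - 4ac = (1.06)^2 - 4*(0.29)*1 = 1.1236 - (1.16) = -0.0364.
  D < 0, so the roots are the complex-conjugate pair z = (-b +/- i sqrt(-D)) / (2a) = -1.8276 +/- 0.3289i.
  For a conjugate pair |z|^2 = z * conj(z) = (product of roots) = c/a = 1/(0.29) = 3.448276, so |z| = sqrt(3.448276) = 1.857 for both roots.
Moduli of all roots: 5.0000, 1.8570, 1.8570.
All moduli strictly greater than 1? Yes.
Verdict: Invertible.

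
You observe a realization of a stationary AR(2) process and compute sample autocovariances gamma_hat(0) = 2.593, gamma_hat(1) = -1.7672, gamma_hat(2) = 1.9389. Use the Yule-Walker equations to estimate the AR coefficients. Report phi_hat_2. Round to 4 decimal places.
\hat\phi_{2} = 0.5290

The Yule-Walker equations for an AR(p) process read, in matrix form,
  Gamma_p phi = r_p,   with   (Gamma_p)_{ij} = gamma(|i - j|),
                       (r_p)_i = gamma(i),   i,j = 1..p.
Substitute the sample gammas (Toeplitz matrix and right-hand side of size 2):
  Gamma_p = [[2.593, -1.7672], [-1.7672, 2.593]]
  r_p     = [-1.7672, 1.9389]
Written out:
  2.593 phi_1 - 1.7672 phi_2 = -1.7672
  -1.7672 phi_1 + 2.593 phi_2 = 1.9389
Solve by Cramer's rule:
  det = gamma(0)^2 - gamma(1)^2 = (2.593)^2 - (-1.7672)^2 = 6.723649 - 3.12299584 = 3.60065316
  phi_hat_1 = [gamma(1) gamma(0) - gamma(1) gamma(2)] / det = [(-1.7672)(2.593) - (-1.7672)(1.9389)] / 3.60065316 = -1.15592552 / 3.60065316 = -0.321
  phi_hat_2 = [gamma(0) gamma(2) - gamma(1)^2] / det = [(2.593)(1.9389) - (-1.7672)^2] / 3.60065316 = 1.90457186 / 3.60065316 = 0.529
So phi_hat = [-0.3210, 0.5290].
Therefore phi_hat_2 = 0.5290.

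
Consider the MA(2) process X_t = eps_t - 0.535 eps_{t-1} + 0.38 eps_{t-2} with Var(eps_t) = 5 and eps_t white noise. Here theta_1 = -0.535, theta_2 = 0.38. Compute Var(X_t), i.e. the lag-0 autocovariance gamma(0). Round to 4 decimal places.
\gamma(0) = 7.1531

For an MA(q) process X_t = eps_t + sum_i theta_i eps_{t-i} with
Var(eps_t) = sigma^2, the variance is
  gamma(0) = sigma^2 * (1 + sum_i theta_i^2).
  sum_i theta_i^2 = (-0.535)^2 + (0.38)^2 = 0.286225 + 0.1444 = 0.430625.
  gamma(0) = 5 * (1 + 0.430625) = 5 * 1.430625 = 7.153125, which rounds to 7.1531.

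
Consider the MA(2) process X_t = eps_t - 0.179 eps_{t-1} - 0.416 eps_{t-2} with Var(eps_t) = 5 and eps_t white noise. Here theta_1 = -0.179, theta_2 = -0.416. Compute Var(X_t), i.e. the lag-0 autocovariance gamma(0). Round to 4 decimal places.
\gamma(0) = 6.0255

For an MA(q) process X_t = eps_t + sum_i theta_i eps_{t-i} with
Var(eps_t) = sigma^2, the variance is
  gamma(0) = sigma^2 * (1 + sum_i theta_i^2).
  sum_i theta_i^2 = (-0.179)^2 + (-0.416)^2 = 0.032041 + 0.173056 = 0.205097.
  gamma(0) = 5 * (1 + 0.205097) = 5 * 1.205097 = 6.025485, which rounds to 6.0255.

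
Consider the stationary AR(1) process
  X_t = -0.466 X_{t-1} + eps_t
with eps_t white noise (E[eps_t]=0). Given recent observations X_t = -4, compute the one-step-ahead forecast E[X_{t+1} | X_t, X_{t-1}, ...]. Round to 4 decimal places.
E[X_{t+1} \mid \mathcal F_t] = 1.8640

For an AR(p) model X_t = c + sum_i phi_i X_{t-i} + eps_t, the
one-step-ahead conditional mean is
  E[X_{t+1} | X_t, ...] = c + sum_i phi_i X_{t+1-i}.
Substitute known values:
  E[X_{t+1} | ...] = (-0.466) * (-4)
                   = 1.8640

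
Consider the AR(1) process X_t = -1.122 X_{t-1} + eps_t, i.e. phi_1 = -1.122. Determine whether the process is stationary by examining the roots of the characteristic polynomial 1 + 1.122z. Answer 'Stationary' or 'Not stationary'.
\text{Not stationary}

The AR(p) characteristic polynomial is P(z) = 1 + 1.122z.
Stationarity requires all roots to lie outside the unit circle, i.e. |z| > 1 for every root.
This is linear in z: 1 + (1.122) z = 0  =>  z = -1/(1.122) = -0.891266,  |z| = 0.891266.
Moduli of all roots: 0.8913.
All moduli strictly greater than 1? No.
Verdict: Not stationary.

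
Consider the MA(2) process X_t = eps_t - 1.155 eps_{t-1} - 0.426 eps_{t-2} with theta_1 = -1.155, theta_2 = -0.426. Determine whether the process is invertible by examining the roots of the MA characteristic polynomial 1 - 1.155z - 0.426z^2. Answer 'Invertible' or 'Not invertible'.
\text{Not invertible}

The MA(q) characteristic polynomial is P(z) = 1 - 1.155z - 0.426z^2.
Invertibility requires all roots to lie outside the unit circle, i.e. |z| > 1 for every root.
Set 1 + (-1.155) z + (-0.426) z^2 = 0, i.e. a z^2 + b z + c = 0 with a = -0.426, b = -1.155, c = 1.
Discriminant D = b^2 - 4ac = (-1.155)^2 - 4*(-0.426)*1 = 1.334025 - (-1.704) = 3.038025.
D >= 0, so the roots are real: z = (-b +/- sqrt(D)) / (2a) = (1.155 +/- 1.742993) / (-0.852).
  z_1 = (1.155 + 1.742993) / (-0.852) = -3.4014,   |z_1| = 3.4014.
  z_2 = (1.155 - 1.742993) / (-0.852) = 0.6901,   |z_2| = 0.6901.
Moduli of all roots: 3.4014, 0.6901.
All moduli strictly greater than 1? No.
Verdict: Not invertible.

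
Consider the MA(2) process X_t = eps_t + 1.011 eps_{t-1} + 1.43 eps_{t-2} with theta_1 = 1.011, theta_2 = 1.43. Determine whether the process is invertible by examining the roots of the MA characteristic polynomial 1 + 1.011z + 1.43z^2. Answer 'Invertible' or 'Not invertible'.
\text{Not invertible}

The MA(q) characteristic polynomial is P(z) = 1 + 1.011z + 1.43z^2.
Invertibility requires all roots to lie outside the unit circle, i.e. |z| > 1 for every root.
Set 1 + (1.011) z + (1.43) z^2 = 0, i.e. a z^2 + b z + c = 0 with a = 1.43, b = 1.011, c = 1.
Discriminant D = b^2 - 4ac = (1.011)^2 - 4*(1.43)*1 = 1.022121 - (5.72) = -4.697879.
D < 0, so the roots are the complex-conjugate pair z = (-b +/- i sqrt(-D)) / (2a) = -0.3535 +/- 0.7579i.
For a conjugate pair |z|^2 = z * conj(z) = (product of roots) = c/a = 1/(1.43) = 0.699301, so |z| = sqrt(0.699301) = 0.8362 for both roots.
Moduli of all roots: 0.8362, 0.8362.
All moduli strictly greater than 1? No.
Verdict: Not invertible.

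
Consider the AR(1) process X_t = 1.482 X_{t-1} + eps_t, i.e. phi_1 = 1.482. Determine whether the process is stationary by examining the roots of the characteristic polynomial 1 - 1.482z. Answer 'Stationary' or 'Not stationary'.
\text{Not stationary}

The AR(p) characteristic polynomial is P(z) = 1 - 1.482z.
Stationarity requires all roots to lie outside the unit circle, i.e. |z| > 1 for every root.
This is linear in z: 1 + (-1.482) z = 0  =>  z = -1/(-1.482) = 0.674764,  |z| = 0.674764.
Moduli of all roots: 0.6748.
All moduli strictly greater than 1? No.
Verdict: Not stationary.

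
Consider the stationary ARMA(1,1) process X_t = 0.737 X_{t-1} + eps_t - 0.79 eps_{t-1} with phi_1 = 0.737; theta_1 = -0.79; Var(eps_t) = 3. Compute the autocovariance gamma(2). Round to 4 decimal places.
\gamma(2) = -0.1072

Multiply the model equation by X_{t-k} and take expectations. With theta_0 = psi_0 = 1 and psi_j the MA(infinity) weights, this gives
  gamma(k) - sum_i phi_i gamma(k-i) = c_k,
  c_k = sigma^2 * sum_{j=k..q} theta_j psi_{j-k}   (c_k = 0 for k > q),
using gamma(-m) = gamma(m).
psi-weights needed (psi_j = theta_j + sum_i phi_i psi_{j-i}):
  psi_1 = theta_1 + phi_1 = -0.79 + (0.737) = -0.053
Right-hand sides:
  c_0 = sigma^2 (1 + theta_1 psi_1) = 3 * (1 + (-0.79)(-0.053)) = 3 * 1.04187 = 3.12561
  c_1 = sigma^2 theta_1 = 3 * (-0.79) = -2.37
  c_2 = 0
Equations for k = 0 and k = 1 (AR order 1):
  gamma(0) = phi_1 gamma(1) + c_0
  gamma(1) = phi_1 gamma(0) + c_1
Substituting the second into the first: gamma(0) (1 - phi_1^2) = c_0 + phi_1 c_1, so
  gamma(0) = (c_0 + phi_1 c_1) / (1 - phi_1^2) = (3.12561 + (0.737)(-2.37)) / (1 - (0.737)^2) = 1.37892 / 0.456831 = 3.018447.
  gamma(1) = phi_1 gamma(0) + c_1 = (0.737)(3.018447) + (-2.37) = -0.145405.
For k = 2 (> q): gamma(2) = phi_1 gamma(1) = (0.737)(-0.145405) = -0.107163.
Therefore gamma(2) = -0.1072 (to 4 decimal places).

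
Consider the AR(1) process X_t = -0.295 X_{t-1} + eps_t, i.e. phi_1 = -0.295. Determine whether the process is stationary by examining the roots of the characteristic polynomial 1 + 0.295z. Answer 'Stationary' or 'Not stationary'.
\text{Stationary}

The AR(p) characteristic polynomial is P(z) = 1 + 0.295z.
Stationarity requires all roots to lie outside the unit circle, i.e. |z| > 1 for every root.
This is linear in z: 1 + (0.295) z = 0  =>  z = -1/(0.295) = -3.389831,  |z| = 3.389831.
Moduli of all roots: 3.3898.
All moduli strictly greater than 1? Yes.
Verdict: Stationary.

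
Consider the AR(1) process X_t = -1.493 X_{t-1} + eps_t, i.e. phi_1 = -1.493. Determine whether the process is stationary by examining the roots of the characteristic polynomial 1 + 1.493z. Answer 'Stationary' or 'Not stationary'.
\text{Not stationary}

The AR(p) characteristic polynomial is P(z) = 1 + 1.493z.
Stationarity requires all roots to lie outside the unit circle, i.e. |z| > 1 for every root.
This is linear in z: 1 + (1.493) z = 0  =>  z = -1/(1.493) = -0.669792,  |z| = 0.669792.
Moduli of all roots: 0.6698.
All moduli strictly greater than 1? No.
Verdict: Not stationary.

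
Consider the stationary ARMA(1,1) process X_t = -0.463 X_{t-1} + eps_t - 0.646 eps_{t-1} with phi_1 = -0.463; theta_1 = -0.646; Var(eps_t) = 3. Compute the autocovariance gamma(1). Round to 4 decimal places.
\gamma(1) = -5.5014

Multiply the model equation by X_{t-k} and take expectations. With theta_0 = psi_0 = 1 and psi_j the MA(infinity) weights, this gives
  gamma(k) - sum_i phi_i gamma(k-i) = c_k,
  c_k = sigma^2 * sum_{j=k..q} theta_j psi_{j-k}   (c_k = 0 for k > q),
using gamma(-m) = gamma(m).
psi-weights needed (psi_j = theta_j + sum_i phi_i psi_{j-i}):
  psi_1 = theta_1 + phi_1 = -0.646 + (-0.463) = -1.109
Right-hand sides:
  c_0 = sigma^2 (1 + theta_1 psi_1) = 3 * (1 + (-0.646)(-1.109)) = 3 * 1.716414 = 5.149242
  c_1 = sigma^2 theta_1 = 3 * (-0.646) = -1.938
  c_2 = 0
Equations for k = 0 and k = 1 (AR order 1):
  gamma(0) = phi_1 gamma(1) + c_0
  gamma(1) = phi_1 gamma(0) + c_1
Substituting the second into the first: gamma(0) (1 - phi_1^2) = c_0 + phi_1 c_1, so
  gamma(0) = (c_0 + phi_1 c_1) / (1 - phi_1^2) = (5.149242 + (-0.463)(-1.938)) / (1 - (-0.463)^2) = 6.046536 / 0.785631 = 7.696407.
  gamma(1) = phi_1 gamma(0) + c_1 = (-0.463)(7.696407) + (-1.938) = -5.501436.
Therefore gamma(1) = -5.5014 (to 4 decimal places).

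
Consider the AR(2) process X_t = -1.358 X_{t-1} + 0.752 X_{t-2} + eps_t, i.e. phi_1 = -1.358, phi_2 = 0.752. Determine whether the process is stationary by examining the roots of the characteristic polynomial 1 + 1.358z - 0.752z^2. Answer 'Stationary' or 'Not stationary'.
\text{Not stationary}

The AR(p) characteristic polynomial is P(z) = 1 + 1.358z - 0.752z^2.
Stationarity requires all roots to lie outside the unit circle, i.e. |z| > 1 for every root.
Set 1 + (1.358) z + (-0.752) z^2 = 0, i.e. a z^2 + b z + c = 0 with a = -0.752, b = 1.358, c = 1.
Discriminant D = b^2 - 4ac = (1.358)^2 - 4*(-0.752)*1 = 1.844164 - (-3.008) = 4.852164.
D >= 0, so the roots are real: z = (-b +/- sqrt(D)) / (2a) = (-1.358 +/- 2.202763) / (-1.504).
  z_1 = (-1.358 + 2.202763) / (-1.504) = -0.5617,   |z_1| = 0.5617.
  z_2 = (-1.358 - 2.202763) / (-1.504) = 2.3675,   |z_2| = 2.3675.
Moduli of all roots: 0.5617, 2.3675.
All moduli strictly greater than 1? No.
Verdict: Not stationary.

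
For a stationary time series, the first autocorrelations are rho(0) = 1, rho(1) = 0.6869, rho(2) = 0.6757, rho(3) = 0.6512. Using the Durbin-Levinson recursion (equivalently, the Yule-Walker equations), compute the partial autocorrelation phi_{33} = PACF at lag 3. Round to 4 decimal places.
\phi_{33} = 0.2249

The PACF at lag k is phi_{kk}, the last component of the solution
to the Yule-Walker system G_k phi = r_k where
  (G_k)_{ij} = rho(|i - j|), (r_k)_i = rho(i), i,j = 1..k.
Equivalently, Durbin-Levinson gives phi_{kk} iteratively:
  phi_{11} = rho(1)
  phi_{kk} = [rho(k) - sum_{j=1..k-1} phi_{k-1,j} rho(k-j)]
            / [1 - sum_{j=1..k-1} phi_{k-1,j} rho(j)],
  phi_{k,j} = phi_{k-1,j} - phi_{kk} phi_{k-1,k-j},  j = 1..k-1.
Step k = 1:
  phi_11 = rho(1) = 0.6869.
Step k = 2:
  phi_22 = [rho(2) - phi_11 rho(1)] / [1 - phi_11 rho(1)] = [0.6757 - (0.6869)(0.6869)] / [1 - (0.6869)(0.6869)]
         = 0.20386839 / 0.52816839 = 0.385991.
  Update: phi_21 = phi_11 - phi_22 phi_11 = 0.6869 - (0.385991)(0.6869) = 0.421763.
Step k = 3:
  phi_33 = [rho(3) - phi_21 rho(2) - phi_22 rho(1)] / [1 - phi_21 rho(1) - phi_22 rho(2)]
    numerator   = 0.6512 - (0.421763)(0.6757) - (0.385991)(0.6869) = 0.10107761
    denominator = 1 - (0.421763)(0.6869) - (0.385991)(0.6757) = 0.44947697
  phi_33 = 0.10107761 / 0.44947697 = 0.2249.
Therefore phi_{33} = 0.2249.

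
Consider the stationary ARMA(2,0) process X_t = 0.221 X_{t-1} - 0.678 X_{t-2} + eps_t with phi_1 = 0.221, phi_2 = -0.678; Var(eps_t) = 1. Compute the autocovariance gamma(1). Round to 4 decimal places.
\gamma(1) = 0.2481

Multiply the model equation by X_{t-k} and take expectations. With theta_0 = psi_0 = 1 and psi_j the MA(infinity) weights, this gives
  gamma(k) - sum_i phi_i gamma(k-i) = c_k,
  c_k = sigma^2 * sum_{j=k..q} theta_j psi_{j-k}   (c_k = 0 for k > q),
using gamma(-m) = gamma(m).
Pure AR (q = 0): c_0 = sigma^2 = 1, c_k = 0 for k >= 1.
Equations for k = 0, 1, 2 (AR order 2, c_2 = 0):
  (E0) gamma(0) = phi_1 gamma(1) + phi_2 gamma(2) + c_0
  (E1) gamma(1) = phi_1 gamma(0) + phi_2 gamma(1) + c_1
  (E2) gamma(2) = phi_1 gamma(1) + phi_2 gamma(0)
From (E1): gamma(1) = A gamma(0) + B with
  A = phi_1 / (1 - phi_2) = 0.221 / 1.678 = 0.131704,   B = c_1 / (1 - phi_2) = 0 / 1.678 = 0.
Insert (E2) into (E0): gamma(0) (1 - phi_2^2) = phi_1 (1 + phi_2) gamma(1) + c_0.
  phi_1 (1 + phi_2) = (0.221)(0.322) = 0.071162,   1 - phi_2^2 = 0.540316.
Replace gamma(1) by A gamma(0) + B and collect gamma(0):
  gamma(0) [0.540316 - (0.071162)(0.131704)] = c_0 = 1
  gamma(0) * 0.530944 = 1
  gamma(0) = 1 / 0.530944 = 1.883439.
  gamma(1) = A gamma(0) = (0.131704)(1.883439) = 0.248057.
Therefore gamma(1) = 0.2481 (to 4 decimal places).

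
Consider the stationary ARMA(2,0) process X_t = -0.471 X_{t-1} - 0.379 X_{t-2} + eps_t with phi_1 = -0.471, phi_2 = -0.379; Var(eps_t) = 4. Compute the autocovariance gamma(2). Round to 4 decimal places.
\gamma(2) = -1.1534

Multiply the model equation by X_{t-k} and take expectations. With theta_0 = psi_0 = 1 and psi_j the MA(infinity) weights, this gives
  gamma(k) - sum_i phi_i gamma(k-i) = c_k,
  c_k = sigma^2 * sum_{j=k..q} theta_j psi_{j-k}   (c_k = 0 for k > q),
using gamma(-m) = gamma(m).
Pure AR (q = 0): c_0 = sigma^2 = 4, c_k = 0 for k >= 1.
Equations for k = 0, 1, 2 (AR order 2, c_2 = 0):
  (E0) gamma(0) = phi_1 gamma(1) + phi_2 gamma(2) + c_0
  (E1) gamma(1) = phi_1 gamma(0) + phi_2 gamma(1) + c_1
  (E2) gamma(2) = phi_1 gamma(1) + phi_2 gamma(0)
From (E1): gamma(1) = A gamma(0) + B with
  A = phi_1 / (1 - phi_2) = -0.471 / 1.379 = -0.341552,   B = c_1 / (1 - phi_2) = 0 / 1.379 = 0.
Insert (E2) into (E0): gamma(0) (1 - phi_2^2) = phi_1 (1 + phi_2) gamma(1) + c_0.
  phi_1 (1 + phi_2) = (-0.471)(0.621) = -0.292491,   1 - phi_2^2 = 0.856359.
Replace gamma(1) by A gamma(0) + B and collect gamma(0):
  gamma(0) [0.856359 - (-0.292491)(-0.341552)] = c_0 = 4
  gamma(0) * 0.756458 = 4
  gamma(0) = 4 / 0.756458 = 5.287801.
  gamma(1) = A gamma(0) = (-0.341552)(5.287801) = -1.806058.
  gamma(2) = phi_1 gamma(1) + phi_2 gamma(0) = (-0.471)(-1.806058) + (-0.379)(5.287801) = -1.153423.
Therefore gamma(2) = -1.1534 (to 4 decimal places).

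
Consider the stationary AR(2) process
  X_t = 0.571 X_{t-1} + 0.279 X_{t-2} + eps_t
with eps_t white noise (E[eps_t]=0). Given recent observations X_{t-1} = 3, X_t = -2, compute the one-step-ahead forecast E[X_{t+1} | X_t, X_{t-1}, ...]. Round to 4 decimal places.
E[X_{t+1} \mid \mathcal F_t] = -0.3050

For an AR(p) model X_t = c + sum_i phi_i X_{t-i} + eps_t, the
one-step-ahead conditional mean is
  E[X_{t+1} | X_t, ...] = c + sum_i phi_i X_{t+1-i}.
Substitute known values:
  E[X_{t+1} | ...] = (0.571) * (-2) + (0.279) * (3)
                   = -0.3050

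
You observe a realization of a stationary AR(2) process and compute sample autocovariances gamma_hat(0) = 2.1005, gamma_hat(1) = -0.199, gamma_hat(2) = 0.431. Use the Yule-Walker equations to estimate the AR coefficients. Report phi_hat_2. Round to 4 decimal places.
\hat\phi_{2} = 0.1980

The Yule-Walker equations for an AR(p) process read, in matrix form,
  Gamma_p phi = r_p,   with   (Gamma_p)_{ij} = gamma(|i - j|),
                       (r_p)_i = gamma(i),   i,j = 1..p.
Substitute the sample gammas (Toeplitz matrix and right-hand side of size 2):
  Gamma_p = [[2.1005, -0.199], [-0.199, 2.1005]]
  r_p     = [-0.199, 0.431]
Written out:
  2.1005 phi_1 - 0.199 phi_2 = -0.199
  -0.199 phi_1 + 2.1005 phi_2 = 0.431
Solve by Cramer's rule:
  det = gamma(0)^2 - gamma(1)^2 = (2.1005)^2 - (-0.199)^2 = 4.41210025 - 0.039601 = 4.37249925
  phi_hat_1 = [gamma(1) gamma(0) - gamma(1) gamma(2)] / det = [(-0.199)(2.1005) - (-0.199)(0.431)] / 4.37249925 = -0.3322305 / 4.37249925 = -0.076
  phi_hat_2 = [gamma(0) gamma(2) - gamma(1)^2] / det = [(2.1005)(0.431) - (-0.199)^2] / 4.37249925 = 0.8657145 / 4.37249925 = 0.198
So phi_hat = [-0.0760, 0.1980].
Therefore phi_hat_2 = 0.1980.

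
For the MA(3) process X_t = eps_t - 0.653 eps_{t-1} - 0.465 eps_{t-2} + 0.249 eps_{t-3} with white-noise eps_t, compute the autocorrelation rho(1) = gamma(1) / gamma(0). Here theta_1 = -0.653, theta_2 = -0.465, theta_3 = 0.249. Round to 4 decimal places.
\rho(1) = -0.2729

For an MA(q) process with theta_0 = 1, the autocovariance is
  gamma(k) = sigma^2 * sum_{i=0..q-k} theta_i * theta_{i+k},
and rho(k) = gamma(k) / gamma(0). Sigma^2 cancels.
  numerator   = (1)*(-0.653) + (-0.653)*(-0.465) + (-0.465)*(0.249) = -0.46514.
  denominator = (1)^2 + (-0.653)^2 + (-0.465)^2 + (0.249)^2 = 1.704635.
  rho(1) = -0.46514 / 1.704635 = -0.2729.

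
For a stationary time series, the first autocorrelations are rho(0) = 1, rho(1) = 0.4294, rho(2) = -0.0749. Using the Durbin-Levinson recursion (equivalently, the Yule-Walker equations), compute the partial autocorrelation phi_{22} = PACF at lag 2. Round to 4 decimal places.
\phi_{22} = -0.3179

The PACF at lag k is phi_{kk}, the last component of the solution
to the Yule-Walker system G_k phi = r_k where
  (G_k)_{ij} = rho(|i - j|), (r_k)_i = rho(i), i,j = 1..k.
Equivalently, Durbin-Levinson gives phi_{kk} iteratively:
  phi_{11} = rho(1)
  phi_{kk} = [rho(k) - sum_{j=1..k-1} phi_{k-1,j} rho(k-j)]
            / [1 - sum_{j=1..k-1} phi_{k-1,j} rho(j)],
  phi_{k,j} = phi_{k-1,j} - phi_{kk} phi_{k-1,k-j},  j = 1..k-1.
Step k = 1:
  phi_11 = rho(1) = 0.4294.
Step k = 2:
  phi_22 = [rho(2) - phi_11 rho(1)] / [1 - phi_11 rho(1)] = [-0.0749 - (0.4294)(0.4294)] / [1 - (0.4294)(0.4294)]
         = -0.25928436 / 0.81561564 = -0.3179.
Therefore phi_{22} = -0.3179.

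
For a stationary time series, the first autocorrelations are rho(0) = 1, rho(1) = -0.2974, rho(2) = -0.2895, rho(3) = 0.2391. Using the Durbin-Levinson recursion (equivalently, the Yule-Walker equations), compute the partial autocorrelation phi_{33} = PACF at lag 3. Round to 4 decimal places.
\phi_{33} = -0.0080

The PACF at lag k is phi_{kk}, the last component of the solution
to the Yule-Walker system G_k phi = r_k where
  (G_k)_{ij} = rho(|i - j|), (r_k)_i = rho(i), i,j = 1..k.
Equivalently, Durbin-Levinson gives phi_{kk} iteratively:
  phi_{11} = rho(1)
  phi_{kk} = [rho(k) - sum_{j=1..k-1} phi_{k-1,j} rho(k-j)]
            / [1 - sum_{j=1..k-1} phi_{k-1,j} rho(j)],
  phi_{k,j} = phi_{k-1,j} - phi_{kk} phi_{k-1,k-j},  j = 1..k-1.
Step k = 1:
  phi_11 = rho(1) = -0.2974.
Step k = 2:
  phi_22 = [rho(2) - phi_11 rho(1)] / [1 - phi_11 rho(1)] = [-0.2895 - (-0.2974)(-0.2974)] / [1 - (-0.2974)(-0.2974)]
         = -0.37794676 / 0.91155324 = -0.414618.
  Update: phi_21 = phi_11 - phi_22 phi_11 = -0.2974 - (-0.414618)(-0.2974) = -0.420708.
Step k = 3:
  phi_33 = [rho(3) - phi_21 rho(2) - phi_22 rho(1)] / [1 - phi_21 rho(1) - phi_22 rho(2)]
    numerator   = 0.2391 - (-0.420708)(-0.2895) - (-0.414618)(-0.2974) = -0.00600234
    denominator = 1 - (-0.420708)(-0.2974) - (-0.414618)(-0.2895) = 0.75484955
  phi_33 = -0.00600234 / 0.75484955 = -0.008.
Therefore phi_{33} = -0.0080.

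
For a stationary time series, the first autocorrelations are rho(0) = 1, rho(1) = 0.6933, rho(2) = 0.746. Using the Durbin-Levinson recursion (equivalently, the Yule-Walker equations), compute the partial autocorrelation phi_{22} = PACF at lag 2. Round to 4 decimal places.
\phi_{22} = 0.5109

The PACF at lag k is phi_{kk}, the last component of the solution
to the Yule-Walker system G_k phi = r_k where
  (G_k)_{ij} = rho(|i - j|), (r_k)_i = rho(i), i,j = 1..k.
Equivalently, Durbin-Levinson gives phi_{kk} iteratively:
  phi_{11} = rho(1)
  phi_{kk} = [rho(k) - sum_{j=1..k-1} phi_{k-1,j} rho(k-j)]
            / [1 - sum_{j=1..k-1} phi_{k-1,j} rho(j)],
  phi_{k,j} = phi_{k-1,j} - phi_{kk} phi_{k-1,k-j},  j = 1..k-1.
Step k = 1:
  phi_11 = rho(1) = 0.6933.
Step k = 2:
  phi_22 = [rho(2) - phi_11 rho(1)] / [1 - phi_11 rho(1)] = [0.746 - (0.6933)(0.6933)] / [1 - (0.6933)(0.6933)]
         = 0.26533511 / 0.51933511 = 0.5109.
Therefore phi_{22} = 0.5109.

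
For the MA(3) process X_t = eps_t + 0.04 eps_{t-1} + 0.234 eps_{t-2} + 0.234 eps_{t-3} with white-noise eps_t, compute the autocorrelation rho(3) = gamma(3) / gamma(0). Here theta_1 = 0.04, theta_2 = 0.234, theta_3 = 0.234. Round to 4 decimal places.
\rho(3) = 0.2106

For an MA(q) process with theta_0 = 1, the autocovariance is
  gamma(k) = sigma^2 * sum_{i=0..q-k} theta_i * theta_{i+k},
and rho(k) = gamma(k) / gamma(0). Sigma^2 cancels.
  numerator   = (1)*(0.234) = 0.234.
  denominator = (1)^2 + (0.04)^2 + (0.234)^2 + (0.234)^2 = 1.111112.
  rho(3) = 0.234 / 1.111112 = 0.2106.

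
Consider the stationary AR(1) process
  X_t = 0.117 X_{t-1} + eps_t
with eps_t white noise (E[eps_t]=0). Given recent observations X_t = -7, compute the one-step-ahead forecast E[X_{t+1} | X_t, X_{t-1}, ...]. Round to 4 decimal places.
E[X_{t+1} \mid \mathcal F_t] = -0.8190

For an AR(p) model X_t = c + sum_i phi_i X_{t-i} + eps_t, the
one-step-ahead conditional mean is
  E[X_{t+1} | X_t, ...] = c + sum_i phi_i X_{t+1-i}.
Substitute known values:
  E[X_{t+1} | ...] = (0.117) * (-7)
                   = -0.8190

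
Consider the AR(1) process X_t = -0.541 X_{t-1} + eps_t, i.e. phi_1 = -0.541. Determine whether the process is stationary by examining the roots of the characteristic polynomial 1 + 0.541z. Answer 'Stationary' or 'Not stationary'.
\text{Stationary}

The AR(p) characteristic polynomial is P(z) = 1 + 0.541z.
Stationarity requires all roots to lie outside the unit circle, i.e. |z| > 1 for every root.
This is linear in z: 1 + (0.541) z = 0  =>  z = -1/(0.541) = -1.848429,  |z| = 1.848429.
Moduli of all roots: 1.8484.
All moduli strictly greater than 1? Yes.
Verdict: Stationary.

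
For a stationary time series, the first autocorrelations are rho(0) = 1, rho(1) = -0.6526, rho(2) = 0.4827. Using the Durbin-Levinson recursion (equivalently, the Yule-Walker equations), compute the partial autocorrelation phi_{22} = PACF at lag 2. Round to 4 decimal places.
\phi_{22} = 0.0990

The PACF at lag k is phi_{kk}, the last component of the solution
to the Yule-Walker system G_k phi = r_k where
  (G_k)_{ij} = rho(|i - j|), (r_k)_i = rho(i), i,j = 1..k.
Equivalently, Durbin-Levinson gives phi_{kk} iteratively:
  phi_{11} = rho(1)
  phi_{kk} = [rho(k) - sum_{j=1..k-1} phi_{k-1,j} rho(k-j)]
            / [1 - sum_{j=1..k-1} phi_{k-1,j} rho(j)],
  phi_{k,j} = phi_{k-1,j} - phi_{kk} phi_{k-1,k-j},  j = 1..k-1.
Step k = 1:
  phi_11 = rho(1) = -0.6526.
Step k = 2:
  phi_22 = [rho(2) - phi_11 rho(1)] / [1 - phi_11 rho(1)] = [0.4827 - (-0.6526)(-0.6526)] / [1 - (-0.6526)(-0.6526)]
         = 0.05681324 / 0.57411324 = 0.099.
Therefore phi_{22} = 0.0990.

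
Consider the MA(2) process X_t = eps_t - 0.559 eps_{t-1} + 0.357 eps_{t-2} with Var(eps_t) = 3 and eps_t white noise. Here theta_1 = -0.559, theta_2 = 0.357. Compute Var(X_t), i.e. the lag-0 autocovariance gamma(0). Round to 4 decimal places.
\gamma(0) = 4.3198

For an MA(q) process X_t = eps_t + sum_i theta_i eps_{t-i} with
Var(eps_t) = sigma^2, the variance is
  gamma(0) = sigma^2 * (1 + sum_i theta_i^2).
  sum_i theta_i^2 = (-0.559)^2 + (0.357)^2 = 0.312481 + 0.127449 = 0.43993.
  gamma(0) = 3 * (1 + 0.43993) = 3 * 1.43993 = 4.31979, which rounds to 4.3198.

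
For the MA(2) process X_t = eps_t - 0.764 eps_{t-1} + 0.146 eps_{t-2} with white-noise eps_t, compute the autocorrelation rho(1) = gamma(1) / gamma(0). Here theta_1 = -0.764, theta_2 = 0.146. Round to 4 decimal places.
\rho(1) = -0.5455

For an MA(q) process with theta_0 = 1, the autocovariance is
  gamma(k) = sigma^2 * sum_{i=0..q-k} theta_i * theta_{i+k},
and rho(k) = gamma(k) / gamma(0). Sigma^2 cancels.
  numerator   = (1)*(-0.764) + (-0.764)*(0.146) = -0.875544.
  denominator = (1)^2 + (-0.764)^2 + (0.146)^2 = 1.605012.
  rho(1) = -0.875544 / 1.605012 = -0.5455.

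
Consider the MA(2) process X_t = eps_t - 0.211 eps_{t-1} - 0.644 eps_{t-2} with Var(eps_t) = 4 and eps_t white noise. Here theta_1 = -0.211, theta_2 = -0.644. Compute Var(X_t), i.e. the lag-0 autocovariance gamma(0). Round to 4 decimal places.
\gamma(0) = 5.8370

For an MA(q) process X_t = eps_t + sum_i theta_i eps_{t-i} with
Var(eps_t) = sigma^2, the variance is
  gamma(0) = sigma^2 * (1 + sum_i theta_i^2).
  sum_i theta_i^2 = (-0.211)^2 + (-0.644)^2 = 0.044521 + 0.414736 = 0.459257.
  gamma(0) = 4 * (1 + 0.459257) = 4 * 1.459257 = 5.837028, which rounds to 5.8370.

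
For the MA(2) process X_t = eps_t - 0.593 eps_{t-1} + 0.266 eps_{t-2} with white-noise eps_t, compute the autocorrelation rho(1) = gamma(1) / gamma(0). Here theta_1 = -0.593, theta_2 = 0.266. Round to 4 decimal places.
\rho(1) = -0.5278

For an MA(q) process with theta_0 = 1, the autocovariance is
  gamma(k) = sigma^2 * sum_{i=0..q-k} theta_i * theta_{i+k},
and rho(k) = gamma(k) / gamma(0). Sigma^2 cancels.
  numerator   = (1)*(-0.593) + (-0.593)*(0.266) = -0.750738.
  denominator = (1)^2 + (-0.593)^2 + (0.266)^2 = 1.422405.
  rho(1) = -0.750738 / 1.422405 = -0.5278.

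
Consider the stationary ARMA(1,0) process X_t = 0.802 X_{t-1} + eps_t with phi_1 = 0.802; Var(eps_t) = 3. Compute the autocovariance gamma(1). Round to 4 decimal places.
\gamma(1) = 6.7433

Multiply the model equation by X_{t-k} and take expectations. With theta_0 = psi_0 = 1 and psi_j the MA(infinity) weights, this gives
  gamma(k) - sum_i phi_i gamma(k-i) = c_k,
  c_k = sigma^2 * sum_{j=k..q} theta_j psi_{j-k}   (c_k = 0 for k > q),
using gamma(-m) = gamma(m).
Pure AR (q = 0): c_0 = sigma^2 = 3, c_k = 0 for k >= 1.
Equations for k = 0 and k = 1 (AR order 1):
  gamma(0) = phi_1 gamma(1) + c_0
  gamma(1) = phi_1 gamma(0) + c_1
Substituting the second into the first: gamma(0) (1 - phi_1^2) = c_0 + phi_1 c_1, so
  gamma(0) = c_0 / (1 - phi_1^2) = 3 / (1 - (0.802)^2) = 3 / 0.356796 = 8.408166.
  gamma(1) = phi_1 gamma(0) = (0.802)(8.408166) = 6.743349.
Therefore gamma(1) = 6.7433 (to 4 decimal places).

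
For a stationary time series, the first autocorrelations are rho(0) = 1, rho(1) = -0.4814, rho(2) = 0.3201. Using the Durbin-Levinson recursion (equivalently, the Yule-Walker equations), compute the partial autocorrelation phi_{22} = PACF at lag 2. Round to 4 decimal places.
\phi_{22} = 0.1150

The PACF at lag k is phi_{kk}, the last component of the solution
to the Yule-Walker system G_k phi = r_k where
  (G_k)_{ij} = rho(|i - j|), (r_k)_i = rho(i), i,j = 1..k.
Equivalently, Durbin-Levinson gives phi_{kk} iteratively:
  phi_{11} = rho(1)
  phi_{kk} = [rho(k) - sum_{j=1..k-1} phi_{k-1,j} rho(k-j)]
            / [1 - sum_{j=1..k-1} phi_{k-1,j} rho(j)],
  phi_{k,j} = phi_{k-1,j} - phi_{kk} phi_{k-1,k-j},  j = 1..k-1.
Step k = 1:
  phi_11 = rho(1) = -0.4814.
Step k = 2:
  phi_22 = [rho(2) - phi_11 rho(1)] / [1 - phi_11 rho(1)] = [0.3201 - (-0.4814)(-0.4814)] / [1 - (-0.4814)(-0.4814)]
         = 0.08835404 / 0.76825404 = 0.115.
Therefore phi_{22} = 0.1150.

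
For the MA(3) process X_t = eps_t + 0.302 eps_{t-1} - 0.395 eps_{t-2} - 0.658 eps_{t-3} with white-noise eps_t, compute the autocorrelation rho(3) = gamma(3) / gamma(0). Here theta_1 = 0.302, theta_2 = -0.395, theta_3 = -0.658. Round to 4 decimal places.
\rho(3) = -0.3916

For an MA(q) process with theta_0 = 1, the autocovariance is
  gamma(k) = sigma^2 * sum_{i=0..q-k} theta_i * theta_{i+k},
and rho(k) = gamma(k) / gamma(0). Sigma^2 cancels.
  numerator   = (1)*(-0.658) = -0.658.
  denominator = (1)^2 + (0.302)^2 + (-0.395)^2 + (-0.658)^2 = 1.680193.
  rho(3) = -0.658 / 1.680193 = -0.3916.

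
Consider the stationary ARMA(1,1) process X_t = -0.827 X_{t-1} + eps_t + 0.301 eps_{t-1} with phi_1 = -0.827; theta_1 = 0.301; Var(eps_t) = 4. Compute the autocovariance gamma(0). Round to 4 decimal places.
\gamma(0) = 7.5014

Multiply the model equation by X_{t-k} and take expectations. With theta_0 = psi_0 = 1 and psi_j the MA(infinity) weights, this gives
  gamma(k) - sum_i phi_i gamma(k-i) = c_k,
  c_k = sigma^2 * sum_{j=k..q} theta_j psi_{j-k}   (c_k = 0 for k > q),
using gamma(-m) = gamma(m).
psi-weights needed (psi_j = theta_j + sum_i phi_i psi_{j-i}):
  psi_1 = theta_1 + phi_1 = 0.301 + (-0.827) = -0.526
Right-hand sides:
  c_0 = sigma^2 (1 + theta_1 psi_1) = 4 * (1 + (0.301)(-0.526)) = 4 * 0.841674 = 3.366696
  c_1 = sigma^2 theta_1 = 4 * (0.301) = 1.204
  c_2 = 0
Equations for k = 0 and k = 1 (AR order 1):
  gamma(0) = phi_1 gamma(1) + c_0
  gamma(1) = phi_1 gamma(0) + c_1
Substituting the second into the first: gamma(0) (1 - phi_1^2) = c_0 + phi_1 c_1, so
  gamma(0) = (c_0 + phi_1 c_1) / (1 - phi_1^2) = (3.366696 + (-0.827)(1.204)) / (1 - (-0.827)^2) = 2.370988 / 0.316071 = 7.501441.
Therefore gamma(0) = 7.5014 (to 4 decimal places).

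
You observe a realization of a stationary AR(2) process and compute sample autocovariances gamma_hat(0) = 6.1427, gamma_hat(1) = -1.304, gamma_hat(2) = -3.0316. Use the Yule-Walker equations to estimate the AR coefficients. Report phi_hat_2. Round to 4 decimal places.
\hat\phi_{2} = -0.5640

The Yule-Walker equations for an AR(p) process read, in matrix form,
  Gamma_p phi = r_p,   with   (Gamma_p)_{ij} = gamma(|i - j|),
                       (r_p)_i = gamma(i),   i,j = 1..p.
Substitute the sample gammas (Toeplitz matrix and right-hand side of size 2):
  Gamma_p = [[6.1427, -1.304], [-1.304, 6.1427]]
  r_p     = [-1.304, -3.0316]
Written out:
  6.1427 phi_1 - 1.304 phi_2 = -1.304
  -1.304 phi_1 + 6.1427 phi_2 = -3.0316
Solve by Cramer's rule:
  det = gamma(0)^2 - gamma(1)^2 = (6.1427)^2 - (-1.304)^2 = 37.73276329 - 1.700416 = 36.03234729
  phi_hat_1 = [gamma(1) gamma(0) - gamma(1) gamma(2)] / det = [(-1.304)(6.1427) - (-1.304)(-3.0316)] / 36.03234729 = -11.9632872 / 36.03234729 = -0.332
  phi_hat_2 = [gamma(0) gamma(2) - gamma(1)^2] / det = [(6.1427)(-3.0316) - (-1.304)^2] / 36.03234729 = -20.32262532 / 36.03234729 = -0.564
So phi_hat = [-0.3320, -0.5640].
Therefore phi_hat_2 = -0.5640.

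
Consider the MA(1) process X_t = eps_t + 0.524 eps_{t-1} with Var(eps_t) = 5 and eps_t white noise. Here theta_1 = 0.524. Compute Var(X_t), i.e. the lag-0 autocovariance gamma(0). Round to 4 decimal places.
\gamma(0) = 6.3729

For an MA(q) process X_t = eps_t + sum_i theta_i eps_{t-i} with
Var(eps_t) = sigma^2, the variance is
  gamma(0) = sigma^2 * (1 + sum_i theta_i^2).
  sum_i theta_i^2 = (0.524)^2 = 0.274576.
  gamma(0) = 5 * (1 + 0.274576) = 5 * 1.274576 = 6.37288, which rounds to 6.3729.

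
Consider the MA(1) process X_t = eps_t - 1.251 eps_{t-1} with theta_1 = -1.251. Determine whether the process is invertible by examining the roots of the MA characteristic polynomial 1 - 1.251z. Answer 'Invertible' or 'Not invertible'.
\text{Not invertible}

The MA(q) characteristic polynomial is P(z) = 1 - 1.251z.
Invertibility requires all roots to lie outside the unit circle, i.e. |z| > 1 for every root.
This is linear in z: 1 + (-1.251) z = 0  =>  z = -1/(-1.251) = 0.799361,  |z| = 0.799361.
Moduli of all roots: 0.7994.
All moduli strictly greater than 1? No.
Verdict: Not invertible.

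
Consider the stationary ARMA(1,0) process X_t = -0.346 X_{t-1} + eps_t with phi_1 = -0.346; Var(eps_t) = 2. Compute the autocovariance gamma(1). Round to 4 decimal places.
\gamma(1) = -0.7861

Multiply the model equation by X_{t-k} and take expectations. With theta_0 = psi_0 = 1 and psi_j the MA(infinity) weights, this gives
  gamma(k) - sum_i phi_i gamma(k-i) = c_k,
  c_k = sigma^2 * sum_{j=k..q} theta_j psi_{j-k}   (c_k = 0 for k > q),
using gamma(-m) = gamma(m).
Pure AR (q = 0): c_0 = sigma^2 = 2, c_k = 0 for k >= 1.
Equations for k = 0 and k = 1 (AR order 1):
  gamma(0) = phi_1 gamma(1) + c_0
  gamma(1) = phi_1 gamma(0) + c_1
Substituting the second into the first: gamma(0) (1 - phi_1^2) = c_0 + phi_1 c_1, so
  gamma(0) = c_0 / (1 - phi_1^2) = 2 / (1 - (-0.346)^2) = 2 / 0.880284 = 2.271994.
  gamma(1) = phi_1 gamma(0) = (-0.346)(2.271994) = -0.78611.
Therefore gamma(1) = -0.7861 (to 4 decimal places).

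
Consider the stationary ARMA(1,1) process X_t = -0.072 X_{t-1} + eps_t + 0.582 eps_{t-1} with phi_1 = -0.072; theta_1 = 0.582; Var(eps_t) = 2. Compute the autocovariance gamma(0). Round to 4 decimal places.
\gamma(0) = 2.5229

Multiply the model equation by X_{t-k} and take expectations. With theta_0 = psi_0 = 1 and psi_j the MA(infinity) weights, this gives
  gamma(k) - sum_i phi_i gamma(k-i) = c_k,
  c_k = sigma^2 * sum_{j=k..q} theta_j psi_{j-k}   (c_k = 0 for k > q),
using gamma(-m) = gamma(m).
psi-weights needed (psi_j = theta_j + sum_i phi_i psi_{j-i}):
  psi_1 = theta_1 + phi_1 = 0.582 + (-0.072) = 0.51
Right-hand sides:
  c_0 = sigma^2 (1 + theta_1 psi_1) = 2 * (1 + (0.582)(0.51)) = 2 * 1.29682 = 2.59364
  c_1 = sigma^2 theta_1 = 2 * (0.582) = 1.164
  c_2 = 0
Equations for k = 0 and k = 1 (AR order 1):
  gamma(0) = phi_1 gamma(1) + c_0
  gamma(1) = phi_1 gamma(0) + c_1
Substituting the second into the first: gamma(0) (1 - phi_1^2) = c_0 + phi_1 c_1, so
  gamma(0) = (c_0 + phi_1 c_1) / (1 - phi_1^2) = (2.59364 + (-0.072)(1.164)) / (1 - (-0.072)^2) = 2.509832 / 0.994816 = 2.522911.
Therefore gamma(0) = 2.5229 (to 4 decimal places).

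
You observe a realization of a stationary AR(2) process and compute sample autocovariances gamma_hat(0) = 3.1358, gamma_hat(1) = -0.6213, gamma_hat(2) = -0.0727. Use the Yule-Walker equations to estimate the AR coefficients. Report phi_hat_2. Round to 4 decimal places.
\hat\phi_{2} = -0.0650

The Yule-Walker equations for an AR(p) process read, in matrix form,
  Gamma_p phi = r_p,   with   (Gamma_p)_{ij} = gamma(|i - j|),
                       (r_p)_i = gamma(i),   i,j = 1..p.
Substitute the sample gammas (Toeplitz matrix and right-hand side of size 2):
  Gamma_p = [[3.1358, -0.6213], [-0.6213, 3.1358]]
  r_p     = [-0.6213, -0.0727]
Written out:
  3.1358 phi_1 - 0.6213 phi_2 = -0.6213
  -0.6213 phi_1 + 3.1358 phi_2 = -0.0727
Solve by Cramer's rule:
  det = gamma(0)^2 - gamma(1)^2 = (3.1358)^2 - (-0.6213)^2 = 9.83324164 - 0.38601369 = 9.44722795
  phi_hat_1 = [gamma(1) gamma(0) - gamma(1) gamma(2)] / det = [(-0.6213)(3.1358) - (-0.6213)(-0.0727)] / 9.44722795 = -1.99344105 / 9.44722795 = -0.211
  phi_hat_2 = [gamma(0) gamma(2) - gamma(1)^2] / det = [(3.1358)(-0.0727) - (-0.6213)^2] / 9.44722795 = -0.61398635 / 9.44722795 = -0.065
So phi_hat = [-0.2110, -0.0650].
Therefore phi_hat_2 = -0.0650.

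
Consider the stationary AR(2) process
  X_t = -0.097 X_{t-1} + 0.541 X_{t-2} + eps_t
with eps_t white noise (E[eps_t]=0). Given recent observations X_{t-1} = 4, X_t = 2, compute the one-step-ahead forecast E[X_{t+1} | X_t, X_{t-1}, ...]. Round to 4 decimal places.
E[X_{t+1} \mid \mathcal F_t] = 1.9700

For an AR(p) model X_t = c + sum_i phi_i X_{t-i} + eps_t, the
one-step-ahead conditional mean is
  E[X_{t+1} | X_t, ...] = c + sum_i phi_i X_{t+1-i}.
Substitute known values:
  E[X_{t+1} | ...] = (-0.097) * (2) + (0.541) * (4)
                   = 1.9700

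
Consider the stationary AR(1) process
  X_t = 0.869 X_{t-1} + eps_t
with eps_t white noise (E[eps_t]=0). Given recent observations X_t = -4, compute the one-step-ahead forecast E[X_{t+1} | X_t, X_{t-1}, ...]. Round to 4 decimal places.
E[X_{t+1} \mid \mathcal F_t] = -3.4760

For an AR(p) model X_t = c + sum_i phi_i X_{t-i} + eps_t, the
one-step-ahead conditional mean is
  E[X_{t+1} | X_t, ...] = c + sum_i phi_i X_{t+1-i}.
Substitute known values:
  E[X_{t+1} | ...] = (0.869) * (-4)
                   = -3.4760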